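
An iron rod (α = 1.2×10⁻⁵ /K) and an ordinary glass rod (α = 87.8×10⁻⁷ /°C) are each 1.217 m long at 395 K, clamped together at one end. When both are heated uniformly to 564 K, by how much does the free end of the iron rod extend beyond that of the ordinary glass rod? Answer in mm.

0.662 mm

ΔT = 169 K
iron: ΔL = 1.2×10⁻⁵ × 1.217 m × 169 = 2.4681×10⁻³ m = 2.4681 mm
ordinary glass: ΔL = 87.8×10⁻⁷ × 1.217 m × 169 = 1.8058×10⁻³ m = 1.8058 mm
difference = 2.4681 − 1.8058 = 0.6623 mm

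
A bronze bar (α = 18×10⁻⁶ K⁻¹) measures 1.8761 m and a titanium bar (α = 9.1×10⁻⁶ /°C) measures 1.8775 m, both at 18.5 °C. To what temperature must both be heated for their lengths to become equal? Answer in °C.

L₁(1 + α₁ΔT) = L₂(1 + α₂ΔT) ⇒ ΔT = (L₂ − L₁)/(α₁L₁ − α₂L₂)
L₂ − L₁ = 1.8775 − 1.8761 = 1.40×10⁻³ m
α₁L₁ − α₂L₂ = 18×10⁻⁶×1.8761 − 9.1×10⁻⁶×1.8775 = 1.668455×10⁻⁵ m/K
ΔT = 1.40×10⁻³ / 1.668455×10⁻⁵ = 83.910 K
T = 18.5 + 83.910 = 102.410 °C

T = 102.4 °C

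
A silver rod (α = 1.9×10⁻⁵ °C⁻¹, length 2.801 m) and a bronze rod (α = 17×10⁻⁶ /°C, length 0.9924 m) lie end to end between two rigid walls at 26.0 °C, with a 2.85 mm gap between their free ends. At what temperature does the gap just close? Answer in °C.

α₁L₁ = 5.3219×10⁻⁵ m/K, α₂L₂ = 1.68708×10⁻⁵ m/K → total 7.00898×10⁻⁵ m/K
ΔT = g/(α₁L₁+α₂L₂) = 2.85×10⁻³ / 7.00898×10⁻⁵ = 40.662 K
T = 26.0 + 40.662 = 66.662 °C

T = 66.7 °C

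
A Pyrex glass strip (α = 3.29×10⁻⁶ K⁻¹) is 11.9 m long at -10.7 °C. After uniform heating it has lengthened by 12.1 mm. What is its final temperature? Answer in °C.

ΔL = αL₀ΔT ⇒ ΔT = ΔL / (αL₀)
ΔT = 12.1×10⁻³ m / (3.29×10⁻⁶ × 11.9 m) = 309.06 K
T = -10.7 + 309.06 = 298.36 °C

T = 298 °C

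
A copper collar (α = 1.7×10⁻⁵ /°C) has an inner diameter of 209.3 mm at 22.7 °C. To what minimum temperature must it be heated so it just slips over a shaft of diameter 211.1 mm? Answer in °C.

T = 529 °C

Required Δd = 211.1 − 209.3 = 1.8 mm
Δd = αd₀ΔT ⇒ ΔT = Δd/(αd₀) = 1.8 / (1.7×10⁻⁵ × 209.3) = 505.89 K
T_min = 22.7 + 505.89 = 528.59 °C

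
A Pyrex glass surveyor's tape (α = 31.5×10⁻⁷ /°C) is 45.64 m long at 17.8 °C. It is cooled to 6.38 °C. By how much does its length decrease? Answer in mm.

ΔL = 1.64 mm

|ΔT| = |6.38 − 17.8| = 11.42 K
ΔL = αL₀ΔT = (31.5×10⁻⁷)(45.64)(11.42) = 1.64×10⁻³ m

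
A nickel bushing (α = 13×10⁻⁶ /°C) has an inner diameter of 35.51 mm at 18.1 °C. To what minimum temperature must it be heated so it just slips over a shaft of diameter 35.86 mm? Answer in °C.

T = 776 °C

Required Δd = 35.86 − 35.51 = 0.35 mm
Δd = αd₀ΔT ⇒ ΔT = Δd/(αd₀) = 0.35 / (13×10⁻⁶ × 35.51) = 758.18 K
T_min = 18.1 + 758.18 = 776.28 °C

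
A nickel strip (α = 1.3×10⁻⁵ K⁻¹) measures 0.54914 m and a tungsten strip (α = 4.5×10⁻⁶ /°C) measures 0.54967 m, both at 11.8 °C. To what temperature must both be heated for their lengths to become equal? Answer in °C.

Equal length when α₁L₁ΔT − α₂L₂ΔT = L₂ − L₁ = 5.30×10⁻⁴ m
α₁L₁ = 7.13882×10⁻⁶, α₂L₂ = 2.473515×10⁻⁶ → Δ(αL) = 4.665305×10⁻⁶ m/K
ΔT = 5.30×10⁻⁴ / 4.665305×10⁻⁶ = 113.605 K, so T = 11.8 + 113.605 = 125.405 °C

T = 125.4 °C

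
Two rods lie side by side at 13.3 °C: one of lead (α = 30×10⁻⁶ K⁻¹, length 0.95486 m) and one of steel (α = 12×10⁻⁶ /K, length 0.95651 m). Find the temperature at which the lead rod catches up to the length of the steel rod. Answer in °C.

T = 109.4 °C

Equal length when α₁L₁ΔT − α₂L₂ΔT = L₂ − L₁ = 1.65×10⁻³ m
α₁L₁ = 2.86458×10⁻⁵, α₂L₂ = 1.147812×10⁻⁵ → Δ(αL) = 1.716768×10⁻⁵ m/K
ΔT = 1.65×10⁻³ / 1.716768×10⁻⁵ = 96.111 K, so T = 13.3 + 96.111 = 109.411 °C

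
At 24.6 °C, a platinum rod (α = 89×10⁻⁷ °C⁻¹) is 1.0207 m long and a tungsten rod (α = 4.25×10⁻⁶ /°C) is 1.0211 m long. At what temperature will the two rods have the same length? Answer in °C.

Equal length when α₁L₁ΔT − α₂L₂ΔT = L₂ − L₁ = 4.00×10⁻⁴ m
α₁L₁ = 9.08423×10⁻⁶, α₂L₂ = 4.339675×10⁻⁶ → Δ(αL) = 4.744555×10⁻⁶ m/K
ΔT = 4.00×10⁻⁴ / 4.744555×10⁻⁶ = 84.307 K, so T = 24.6 + 84.307 = 108.907 °C

T = 108.9 °C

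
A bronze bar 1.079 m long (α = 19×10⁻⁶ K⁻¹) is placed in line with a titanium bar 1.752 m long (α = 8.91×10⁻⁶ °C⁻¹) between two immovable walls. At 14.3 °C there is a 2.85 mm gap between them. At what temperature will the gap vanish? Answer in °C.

α₁L₁ = 2.0501×10⁻⁵ m/K, α₂L₂ = 1.561032×10⁻⁵ m/K → total 3.611132×10⁻⁵ m/K
ΔT = g/(α₁L₁+α₂L₂) = 2.85×10⁻³ / 3.611132×10⁻⁵ = 78.923 K
T = 14.3 + 78.923 = 93.223 °C

T = 93.2 °C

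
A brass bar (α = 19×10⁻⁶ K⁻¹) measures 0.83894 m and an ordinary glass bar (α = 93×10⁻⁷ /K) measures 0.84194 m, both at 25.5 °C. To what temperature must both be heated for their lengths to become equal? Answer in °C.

L₁(1 + α₁ΔT) = L₂(1 + α₂ΔT) ⇒ ΔT = (L₂ − L₁)/(α₁L₁ − α₂L₂)
L₂ − L₁ = 0.84194 − 0.83894 = 3.00×10⁻³ m
α₁L₁ − α₂L₂ = 19×10⁻⁶×0.83894 − 93×10⁻⁷×0.84194 = 8.109818×10⁻⁶ m/K
ΔT = 3.00×10⁻³ / 8.109818×10⁻⁶ = 369.922 K
T = 25.5 + 369.922 = 395.422 °C

T = 395.4 °C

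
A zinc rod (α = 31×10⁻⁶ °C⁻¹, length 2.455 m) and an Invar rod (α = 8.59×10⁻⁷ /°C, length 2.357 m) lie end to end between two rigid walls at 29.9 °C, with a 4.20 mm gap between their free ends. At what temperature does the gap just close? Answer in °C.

T = 83.7 °C

α₁L₁ = 7.6105×10⁻⁵ m/K, α₂L₂ = 2.024663×10⁻⁶ m/K → total 7.8129663×10⁻⁵ m/K
ΔT = g/(α₁L₁+α₂L₂) = 4.20×10⁻³ / 7.8129663×10⁻⁵ = 53.757 K
T = 29.9 + 53.757 = 83.657 °C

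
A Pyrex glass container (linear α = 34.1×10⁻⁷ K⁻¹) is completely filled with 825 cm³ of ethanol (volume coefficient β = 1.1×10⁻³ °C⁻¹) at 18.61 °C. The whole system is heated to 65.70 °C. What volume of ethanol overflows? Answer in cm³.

The container also expands: β_container ≈ 3α = 1.023×10⁻⁵ /K
Net overflow = V₀(β_liq − 3α_cont)ΔT
β − 3α = 1.10×10⁻³ − 1.023×10⁻⁵ = 1.08977×10⁻³ /K; ΔT = 47.09 K
ΔV = 825 × 1.08977×10⁻³ × 47.09 = 42.3 cm³

42.3 cm³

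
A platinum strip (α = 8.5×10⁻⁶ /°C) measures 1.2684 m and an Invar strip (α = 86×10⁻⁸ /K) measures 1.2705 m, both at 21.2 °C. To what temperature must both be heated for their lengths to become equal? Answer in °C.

L₁(1 + α₁ΔT) = L₂(1 + α₂ΔT) ⇒ ΔT = (L₂ − L₁)/(α₁L₁ − α₂L₂)
L₂ − L₁ = 1.2705 − 1.2684 = 2.10×10⁻³ m
α₁L₁ − α₂L₂ = 8.5×10⁻⁶×1.2684 − 86×10⁻⁸×1.2705 = 9.68877×10⁻⁶ m/K
ΔT = 2.10×10⁻³ / 9.68877×10⁻⁶ = 216.746 K
T = 21.2 + 216.746 = 237.946 °C

T = 237.9 °C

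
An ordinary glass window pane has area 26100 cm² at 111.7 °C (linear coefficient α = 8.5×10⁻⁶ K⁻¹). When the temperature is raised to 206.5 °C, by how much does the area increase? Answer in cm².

Area coefficient ≈ 2α; |ΔT| = 94.8 K
ΔA = 2αA₀ΔT = 2(8.5×10⁻⁶)(26100)(94.8) = 42.1 cm²

ΔA = 42.1 cm²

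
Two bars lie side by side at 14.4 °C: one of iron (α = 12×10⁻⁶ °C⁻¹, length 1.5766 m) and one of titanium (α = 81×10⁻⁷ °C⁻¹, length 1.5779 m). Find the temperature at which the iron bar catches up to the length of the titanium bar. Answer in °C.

T = 226.2 °C

L₁(1 + α₁ΔT) = L₂(1 + α₂ΔT) ⇒ ΔT = (L₂ − L₁)/(α₁L₁ − α₂L₂)
L₂ − L₁ = 1.5779 − 1.5766 = 1.30×10⁻³ m
α₁L₁ − α₂L₂ = 12×10⁻⁶×1.5766 − 81×10⁻⁷×1.5779 = 6.13821×10⁻⁶ m/K
ΔT = 1.30×10⁻³ / 6.13821×10⁻⁶ = 211.788 K
T = 14.4 + 211.788 = 226.188 °C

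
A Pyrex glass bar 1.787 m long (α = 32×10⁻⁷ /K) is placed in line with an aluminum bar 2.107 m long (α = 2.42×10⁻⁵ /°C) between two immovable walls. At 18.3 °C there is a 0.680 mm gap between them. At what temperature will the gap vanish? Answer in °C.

α₁L₁ = 5.7184×10⁻⁶ m/K, α₂L₂ = 5.09894×10⁻⁵ m/K → total 5.67078×10⁻⁵ m/K
ΔT = g/(α₁L₁+α₂L₂) = 6.80×10⁻⁴ / 5.67078×10⁻⁵ = 11.991 K
T = 18.3 + 11.991 = 30.291 °C

T = 30.3 °C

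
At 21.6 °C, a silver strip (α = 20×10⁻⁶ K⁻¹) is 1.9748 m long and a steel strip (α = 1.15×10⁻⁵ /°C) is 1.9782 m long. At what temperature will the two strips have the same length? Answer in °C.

L₁(1 + α₁ΔT) = L₂(1 + α₂ΔT) ⇒ ΔT = (L₂ − L₁)/(α₁L₁ − α₂L₂)
L₂ − L₁ = 1.9782 − 1.9748 = 3.40×10⁻³ m
α₁L₁ − α₂L₂ = 20×10⁻⁶×1.9748 − 1.15×10⁻⁵×1.9782 = 1.67467×10⁻⁵ m/K
ΔT = 3.40×10⁻³ / 1.67467×10⁻⁵ = 203.025 K
T = 21.6 + 203.025 = 224.625 °C

T = 224.6 °C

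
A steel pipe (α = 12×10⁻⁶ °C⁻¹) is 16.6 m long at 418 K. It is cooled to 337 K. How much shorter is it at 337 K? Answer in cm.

ΔL = 1.61 cm

|ΔT| = |337 − 418| = 81 K
ΔL = αL₀ΔT = (12×10⁻⁶)(16.6)(81) = 1.61×10⁻² m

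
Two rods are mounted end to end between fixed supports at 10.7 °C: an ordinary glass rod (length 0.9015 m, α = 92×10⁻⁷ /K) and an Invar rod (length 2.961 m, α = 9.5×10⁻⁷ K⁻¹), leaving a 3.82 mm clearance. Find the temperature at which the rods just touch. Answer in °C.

α₁L₁ = 8.2938×10⁻⁶ m/K, α₂L₂ = 2.81295×10⁻⁶ m/K → total 1.110675×10⁻⁵ m/K
ΔT = g/(α₁L₁+α₂L₂) = 3.82×10⁻³ / 1.110675×10⁻⁵ = 343.93 K
T = 10.7 + 343.93 = 354.63 °C

T = 355 °C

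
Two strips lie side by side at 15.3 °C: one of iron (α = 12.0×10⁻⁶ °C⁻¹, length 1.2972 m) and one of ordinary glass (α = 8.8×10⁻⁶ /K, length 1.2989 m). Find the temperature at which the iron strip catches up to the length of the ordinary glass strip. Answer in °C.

T = 426.3 °C

L₁(1 + α₁ΔT) = L₂(1 + α₂ΔT) ⇒ ΔT = (L₂ − L₁)/(α₁L₁ − α₂L₂)
L₂ − L₁ = 1.2989 − 1.2972 = 1.70×10⁻³ m
α₁L₁ − α₂L₂ = 12.0×10⁻⁶×1.2972 − 8.8×10⁻⁶×1.2989 = 4.13608×10⁻⁶ m/K
ΔT = 1.70×10⁻³ / 4.13608×10⁻⁶ = 411.017 K
T = 15.3 + 411.017 = 426.317 °C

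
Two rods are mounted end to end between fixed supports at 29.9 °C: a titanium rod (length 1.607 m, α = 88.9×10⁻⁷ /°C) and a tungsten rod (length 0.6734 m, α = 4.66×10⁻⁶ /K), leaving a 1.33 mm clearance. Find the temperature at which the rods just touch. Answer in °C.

T = 106 °C

Gap closes when ΔL₁ + ΔL₂ = 1.33 mm = 1.33×10⁻³ m
(α₁L₁ + α₂L₂)ΔT = g
α₁L₁ + α₂L₂ = 88.9×10⁻⁷×1.607 + 4.66×10⁻⁶×0.6734 = 1.7424274×10⁻⁵ m/K
ΔT = 1.33×10⁻³ / 1.7424274×10⁻⁵ = 76.33 K
T = 29.9 + 76.33 = 106.23 °C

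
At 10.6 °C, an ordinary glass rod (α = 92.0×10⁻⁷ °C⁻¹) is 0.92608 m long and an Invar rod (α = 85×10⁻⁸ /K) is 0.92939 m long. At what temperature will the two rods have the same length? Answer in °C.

T = 438.8 °C

L₁(1 + α₁ΔT) = L₂(1 + α₂ΔT) ⇒ ΔT = (L₂ − L₁)/(α₁L₁ − α₂L₂)
L₂ − L₁ = 0.92939 − 0.92608 = 3.31×10⁻³ m
α₁L₁ − α₂L₂ = 92.0×10⁻⁷×0.92608 − 85×10⁻⁸×0.92939 = 7.7299545×10⁻⁶ m/K
ΔT = 3.31×10⁻³ / 7.7299545×10⁻⁶ = 428.204 K
T = 10.6 + 428.204 = 438.804 °C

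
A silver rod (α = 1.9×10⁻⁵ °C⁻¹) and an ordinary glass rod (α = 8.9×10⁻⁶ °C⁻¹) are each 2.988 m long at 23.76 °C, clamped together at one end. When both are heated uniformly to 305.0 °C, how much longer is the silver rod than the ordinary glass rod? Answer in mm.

ΔT = 281.24 K
silver: ΔL = 1.9×10⁻⁵ × 2.988 m × 281.24 = 1.5967×10⁻² m = 15.967 mm
ordinary glass: ΔL = 8.9×10⁻⁶ × 2.988 m × 281.24 = 7.4791×10⁻³ m = 7.4791 mm
difference = 15.967 − 7.4791 = 8.4879 mm

8.49 mm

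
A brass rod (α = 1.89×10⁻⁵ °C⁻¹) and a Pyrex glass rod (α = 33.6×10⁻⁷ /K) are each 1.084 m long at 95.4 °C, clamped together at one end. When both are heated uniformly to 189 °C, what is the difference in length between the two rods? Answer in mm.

1.58 mm

ΔT = 93.6 K
brass: ΔL = 1.89×10⁻⁵ × 1.084 m × 93.6 = 1.9176×10⁻³ m = 1.9176 mm
Pyrex glass: ΔL = 33.6×10⁻⁷ × 1.084 m × 93.6 = 3.4091×10⁻⁴ m = 0.34091 mm
difference = 1.9176 − 0.34091 = 1.57669 mm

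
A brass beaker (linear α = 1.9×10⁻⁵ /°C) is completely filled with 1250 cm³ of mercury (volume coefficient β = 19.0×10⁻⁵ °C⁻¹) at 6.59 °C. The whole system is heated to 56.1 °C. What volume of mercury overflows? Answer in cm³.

The beaker also expands: β_container ≈ 3α = 5.7×10⁻⁵ /K
Net overflow = V₀(β_liq − 3α_cont)ΔT
β − 3α = 1.90×10⁻⁴ − 5.7×10⁻⁵ = 1.33×10⁻⁴ /K; ΔT = 49.51 K
ΔV = 1250 × 1.33×10⁻⁴ × 49.51 = 8.23 cm³

8.23 cm³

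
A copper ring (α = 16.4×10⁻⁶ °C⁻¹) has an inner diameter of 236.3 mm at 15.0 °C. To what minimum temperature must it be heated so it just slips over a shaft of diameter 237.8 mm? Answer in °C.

T = 402 °C

Required Δd = 237.8 − 236.3 = 1.5 mm
Δd = αd₀ΔT ⇒ ΔT = Δd/(αd₀) = 1.5 / (16.4×10⁻⁶ × 236.3) = 387.06 K
T_min = 15.0 + 387.06 = 402.06 °C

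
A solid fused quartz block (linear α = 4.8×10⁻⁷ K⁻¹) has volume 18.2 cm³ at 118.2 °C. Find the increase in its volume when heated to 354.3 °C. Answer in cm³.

ΔV = 0.00619 cm³

Isotropic solid: β ≈ 3α = 1.4×10⁻⁶ /K; ΔT = 236.1 K
ΔV = 3αV₀ΔT = 3(4.8×10⁻⁷)(18.2)(236.1) = 6.19×10⁻³ cm³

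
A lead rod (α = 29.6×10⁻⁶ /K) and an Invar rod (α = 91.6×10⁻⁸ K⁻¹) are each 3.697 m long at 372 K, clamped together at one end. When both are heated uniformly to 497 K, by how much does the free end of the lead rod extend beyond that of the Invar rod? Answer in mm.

ΔT = 125 K
lead: ΔL = 29.6×10⁻⁶ × 3.697 m × 125 = 1.3679×10⁻² m = 13.679 mm
Invar: ΔL = 91.6×10⁻⁸ × 3.697 m × 125 = 4.2331×10⁻⁴ m = 0.42331 mm
difference = 13.679 − 0.42331 = 13.25569 mm

13.3 mm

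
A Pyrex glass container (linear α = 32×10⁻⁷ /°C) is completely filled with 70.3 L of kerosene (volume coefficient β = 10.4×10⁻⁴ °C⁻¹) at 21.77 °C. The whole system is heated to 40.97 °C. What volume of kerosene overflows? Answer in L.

1.39 L

The container also expands: β_container ≈ 3α = 9.6×10⁻⁶ /K
Net overflow = V₀(β_liq − 3α_cont)ΔT
β − 3α = 1.04×10⁻³ − 9.6×10⁻⁶ = 1.0304×10⁻³ /K; ΔT = 19.20 K
ΔV = 70.3 × 1.0304×10⁻³ × 19.20 = 1.39 L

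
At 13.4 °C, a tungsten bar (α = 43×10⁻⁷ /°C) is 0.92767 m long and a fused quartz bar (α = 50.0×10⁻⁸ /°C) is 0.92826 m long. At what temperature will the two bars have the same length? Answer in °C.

T = 180.8 °C

L₁(1 + α₁ΔT) = L₂(1 + α₂ΔT) ⇒ ΔT = (L₂ − L₁)/(α₁L₁ − α₂L₂)
L₂ − L₁ = 0.92826 − 0.92767 = 5.90×10⁻⁴ m
α₁L₁ − α₂L₂ = 43×10⁻⁷×0.92767 − 50.0×10⁻⁸×0.92826 = 3.524851×10⁻⁶ m/K
ΔT = 5.90×10⁻⁴ / 3.524851×10⁻⁶ = 167.383 K
T = 13.4 + 167.383 = 180.783 °C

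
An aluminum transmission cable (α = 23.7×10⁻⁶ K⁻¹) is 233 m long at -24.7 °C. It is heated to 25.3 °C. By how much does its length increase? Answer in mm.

ΔL = 276 mm

|ΔT| = |25.3 − (-24.7)| = 50.0 K
ΔL = αL₀ΔT = (23.7×10⁻⁶)(233)(50.0) = 2.76×10⁻¹ m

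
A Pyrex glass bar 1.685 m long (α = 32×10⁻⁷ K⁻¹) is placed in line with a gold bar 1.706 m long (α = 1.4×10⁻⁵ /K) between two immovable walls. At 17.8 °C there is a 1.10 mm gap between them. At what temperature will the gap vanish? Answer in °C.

T = 55.4 °C

Gap closes when ΔL₁ + ΔL₂ = 1.10 mm = 1.10×10⁻³ m
(α₁L₁ + α₂L₂)ΔT = g
α₁L₁ + α₂L₂ = 32×10⁻⁷×1.685 + 1.4×10⁻⁵×1.706 = 2.9276×10⁻⁵ m/K
ΔT = 1.10×10⁻³ / 2.9276×10⁻⁵ = 37.573 K
T = 17.8 + 37.573 = 55.373 °C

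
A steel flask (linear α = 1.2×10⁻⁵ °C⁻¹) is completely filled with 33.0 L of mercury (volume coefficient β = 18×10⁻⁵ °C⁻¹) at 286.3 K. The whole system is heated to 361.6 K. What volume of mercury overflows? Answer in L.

0.358 L

The flask also expands: β_container ≈ 3α = 3.6×10⁻⁵ /K
Net overflow = V₀(β_liq − 3α_cont)ΔT
β − 3α = 1.80×10⁻⁴ − 3.6×10⁻⁵ = 1.44×10⁻⁴ /K; ΔT = 75.3 K
ΔV = 33.0 × 1.44×10⁻⁴ × 75.3 = 0.358 L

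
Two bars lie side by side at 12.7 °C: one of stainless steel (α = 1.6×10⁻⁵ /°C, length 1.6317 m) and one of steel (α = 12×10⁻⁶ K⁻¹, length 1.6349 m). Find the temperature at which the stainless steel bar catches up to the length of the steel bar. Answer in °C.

T = 505.9 °C

Equal length when α₁L₁ΔT − α₂L₂ΔT = L₂ − L₁ = 3.20×10⁻³ m
α₁L₁ = 2.61072×10⁻⁵, α₂L₂ = 1.96188×10⁻⁵ → Δ(αL) = 6.4884×10⁻⁶ m/K
ΔT = 3.20×10⁻³ / 6.4884×10⁻⁶ = 493.188 K, so T = 12.7 + 493.188 = 505.888 °C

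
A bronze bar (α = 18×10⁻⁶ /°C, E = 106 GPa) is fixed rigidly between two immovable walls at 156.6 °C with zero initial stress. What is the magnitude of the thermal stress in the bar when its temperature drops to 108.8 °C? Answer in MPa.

σ = 91.2 MPa

Fully constrained: the free strain ε = αΔT is blocked, so σ = Eε = EαΔT.
|ΔT| = 47.8 K
σ = 106×10⁹ × 18×10⁻⁶ × 47.8 = 9.12×10⁷ Pa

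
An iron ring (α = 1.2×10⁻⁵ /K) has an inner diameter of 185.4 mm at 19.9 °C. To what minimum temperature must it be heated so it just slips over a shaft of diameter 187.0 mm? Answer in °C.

Required Δd = 187.0 − 185.4 = 1.6 mm
Δd = αd₀ΔT ⇒ ΔT = Δd/(αd₀) = 1.6 / (1.2×10⁻⁵ × 185.4) = 719.17 K
T_min = 19.9 + 719.17 = 739.07 °C

T = 739 °C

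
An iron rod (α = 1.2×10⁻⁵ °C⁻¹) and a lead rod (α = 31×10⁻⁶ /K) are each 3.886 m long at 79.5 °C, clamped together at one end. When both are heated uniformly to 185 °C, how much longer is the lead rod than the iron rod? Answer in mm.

7.79 mm

ΔT = 105.5 K
iron: ΔL = 1.2×10⁻⁵ × 3.886 m × 105.5 = 4.9197×10⁻³ m = 4.9197 mm
lead: ΔL = 31×10⁻⁶ × 3.886 m × 105.5 = 1.2709×10⁻² m = 12.709 mm
difference = 12.709 − 4.9197 = 7.7893 mm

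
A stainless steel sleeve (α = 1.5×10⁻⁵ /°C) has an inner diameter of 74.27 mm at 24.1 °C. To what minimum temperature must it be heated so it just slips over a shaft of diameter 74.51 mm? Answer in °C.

Required Δd = 74.51 − 74.27 = 0.24 mm
Δd = αd₀ΔT ⇒ ΔT = Δd/(αd₀) = 0.24 / (1.5×10⁻⁵ × 74.27) = 215.43 K
T_min = 24.1 + 215.43 = 239.53 °C

T = 240 °C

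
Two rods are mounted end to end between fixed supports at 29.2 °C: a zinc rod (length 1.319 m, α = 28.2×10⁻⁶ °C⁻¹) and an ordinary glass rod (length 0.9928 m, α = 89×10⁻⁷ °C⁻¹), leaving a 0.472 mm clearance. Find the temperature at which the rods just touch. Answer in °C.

Gap closes when ΔL₁ + ΔL₂ = 0.472 mm = 4.72×10⁻⁴ m
(α₁L₁ + α₂L₂)ΔT = g
α₁L₁ + α₂L₂ = 28.2×10⁻⁶×1.319 + 89×10⁻⁷×0.9928 = 4.603172×10⁻⁵ m/K
ΔT = 4.72×10⁻⁴ / 4.603172×10⁻⁵ = 10.254 K
T = 29.2 + 10.254 = 39.454 °C

T = 39.5 °C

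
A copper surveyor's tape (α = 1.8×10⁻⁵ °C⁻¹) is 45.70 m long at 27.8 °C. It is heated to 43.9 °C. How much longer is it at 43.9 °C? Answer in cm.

|ΔT| = |43.9 − 27.8| = 16.1 K
ΔL = αL₀ΔT = (1.8×10⁻⁵)(45.70)(16.1) = 1.32×10⁻² m

ΔL = 1.32 cm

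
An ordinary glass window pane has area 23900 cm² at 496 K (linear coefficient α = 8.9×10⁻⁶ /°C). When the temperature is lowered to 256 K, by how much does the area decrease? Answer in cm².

Area coefficient ≈ 2α; |ΔT| = 240 K
ΔA = 2αA₀ΔT = 2(8.9×10⁻⁶)(23900)(240) = 102 cm²

ΔA = 102 cm²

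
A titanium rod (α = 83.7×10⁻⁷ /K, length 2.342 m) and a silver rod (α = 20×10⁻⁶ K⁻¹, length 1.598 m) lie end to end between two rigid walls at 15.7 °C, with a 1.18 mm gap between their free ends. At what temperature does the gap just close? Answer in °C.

α₁L₁ = 1.960254×10⁻⁵ m/K, α₂L₂ = 3.196×10⁻⁵ m/K → total 5.156254×10⁻⁵ m/K
ΔT = g/(α₁L₁+α₂L₂) = 1.18×10⁻³ / 5.156254×10⁻⁵ = 22.885 K
T = 15.7 + 22.885 = 38.585 °C

T = 38.6 °C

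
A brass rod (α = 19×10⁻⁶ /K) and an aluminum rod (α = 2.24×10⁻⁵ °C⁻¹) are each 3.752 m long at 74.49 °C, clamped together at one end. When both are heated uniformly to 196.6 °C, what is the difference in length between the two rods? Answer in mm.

ΔT = 122.11 K
brass: ΔL = 19×10⁻⁶ × 3.752 m × 122.11 = 8.7050×10⁻³ m = 8.7050 mm
aluminum: ΔL = 2.24×10⁻⁵ × 3.752 m × 122.11 = 1.0263×10⁻² m = 10.263 mm
difference = 10.263 − 8.7050 = 1.558 mm

1.56 mm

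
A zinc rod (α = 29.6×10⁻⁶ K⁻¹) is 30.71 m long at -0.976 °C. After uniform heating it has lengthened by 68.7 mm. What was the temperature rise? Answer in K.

ΔT = 75.6 K

ΔL = αL₀ΔT ⇒ ΔT = ΔL / (αL₀)
ΔT = 68.7×10⁻³ m / (29.6×10⁻⁶ × 30.71 m) = 75.576 K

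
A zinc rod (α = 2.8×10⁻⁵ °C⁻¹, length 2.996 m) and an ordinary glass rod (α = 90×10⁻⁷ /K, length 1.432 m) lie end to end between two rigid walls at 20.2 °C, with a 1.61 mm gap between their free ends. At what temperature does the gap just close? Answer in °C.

T = 36.8 °C

α₁L₁ = 8.3888×10⁻⁵ m/K, α₂L₂ = 1.2888×10⁻⁵ m/K → total 9.6776×10⁻⁵ m/K
ΔT = g/(α₁L₁+α₂L₂) = 1.61×10⁻³ / 9.6776×10⁻⁵ = 16.636 K
T = 20.2 + 16.636 = 36.836 °C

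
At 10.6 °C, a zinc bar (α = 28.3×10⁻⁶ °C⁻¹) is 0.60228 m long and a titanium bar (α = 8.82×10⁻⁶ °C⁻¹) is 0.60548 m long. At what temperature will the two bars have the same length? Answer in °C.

T = 284.0 °C

Equal length when α₁L₁ΔT − α₂L₂ΔT = L₂ − L₁ = 3.20×10⁻³ m
α₁L₁ = 1.7044524×10⁻⁵, α₂L₂ = 5.3403336×10⁻⁶ → Δ(αL) = 1.17041904×10⁻⁵ m/K
ΔT = 3.20×10⁻³ / 1.17041904×10⁻⁵ = 273.406 K, so T = 10.6 + 273.406 = 284.006 °C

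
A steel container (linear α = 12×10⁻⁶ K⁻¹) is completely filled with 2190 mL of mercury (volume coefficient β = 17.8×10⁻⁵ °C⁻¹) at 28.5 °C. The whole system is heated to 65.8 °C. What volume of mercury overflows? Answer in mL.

The container also expands: β_container ≈ 3α = 3.6×10⁻⁵ /K
Net overflow = V₀(β_liq − 3α_cont)ΔT
β − 3α = 1.78×10⁻⁴ − 3.6×10⁻⁵ = 1.42×10⁻⁴ /K; ΔT = 37.3 K
ΔV = 2190 × 1.42×10⁻⁴ × 37.3 = 11.6 mL

11.6 mL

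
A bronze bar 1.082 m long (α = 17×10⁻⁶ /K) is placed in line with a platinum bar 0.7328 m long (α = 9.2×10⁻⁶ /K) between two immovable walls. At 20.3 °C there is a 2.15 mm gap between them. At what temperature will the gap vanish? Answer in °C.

α₁L₁ = 1.8394×10⁻⁵ m/K, α₂L₂ = 6.74176×10⁻⁶ m/K → total 2.513576×10⁻⁵ m/K
ΔT = g/(α₁L₁+α₂L₂) = 2.15×10⁻³ / 2.513576×10⁻⁵ = 85.54 K
T = 20.3 + 85.54 = 105.84 °C

T = 106 °C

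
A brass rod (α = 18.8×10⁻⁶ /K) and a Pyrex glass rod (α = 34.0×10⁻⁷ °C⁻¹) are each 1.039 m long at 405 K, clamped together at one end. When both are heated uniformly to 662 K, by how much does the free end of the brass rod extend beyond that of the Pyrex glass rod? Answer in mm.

4.11 mm

ΔT = 257 K
brass: ΔL = 18.8×10⁻⁶ × 1.039 m × 257 = 5.0200×10⁻³ m = 5.0200 mm
Pyrex glass: ΔL = 34.0×10⁻⁷ × 1.039 m × 257 = 9.0788×10⁻⁴ m = 0.90788 mm
difference = 5.0200 − 0.90788 = 4.11212 mm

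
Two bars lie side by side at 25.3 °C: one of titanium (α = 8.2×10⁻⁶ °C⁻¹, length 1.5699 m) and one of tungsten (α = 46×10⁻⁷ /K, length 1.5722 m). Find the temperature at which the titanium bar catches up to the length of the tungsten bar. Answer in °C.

T = 433.0 °C

L₁(1 + α₁ΔT) = L₂(1 + α₂ΔT) ⇒ ΔT = (L₂ − L₁)/(α₁L₁ − α₂L₂)
L₂ − L₁ = 1.5722 − 1.5699 = 2.30×10⁻³ m
α₁L₁ − α₂L₂ = 8.2×10⁻⁶×1.5699 − 46×10⁻⁷×1.5722 = 5.64106×10⁻⁶ m/K
ΔT = 2.30×10⁻³ / 5.64106×10⁻⁶ = 407.725 K
T = 25.3 + 407.725 = 433.025 °C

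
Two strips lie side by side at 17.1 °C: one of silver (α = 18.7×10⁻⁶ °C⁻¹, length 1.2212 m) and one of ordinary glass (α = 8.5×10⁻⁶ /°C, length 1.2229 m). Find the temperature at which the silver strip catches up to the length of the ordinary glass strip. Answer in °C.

Equal length when α₁L₁ΔT − α₂L₂ΔT = L₂ − L₁ = 1.70×10⁻³ m
α₁L₁ = 2.283644×10⁻⁵, α₂L₂ = 1.039465×10⁻⁵ → Δ(αL) = 1.244179×10⁻⁵ m/K
ΔT = 1.70×10⁻³ / 1.244179×10⁻⁵ = 136.636 K, so T = 17.1 + 136.636 = 153.736 °C

T = 153.7 °C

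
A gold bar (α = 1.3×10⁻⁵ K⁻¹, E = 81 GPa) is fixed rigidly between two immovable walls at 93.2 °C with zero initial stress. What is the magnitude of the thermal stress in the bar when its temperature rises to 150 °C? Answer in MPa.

Fully constrained: the free strain ε = αΔT is blocked, so σ = Eε = EαΔT.
|ΔT| = 56.8 K
σ = 81.0×10⁹ × 1.3×10⁻⁵ × 56.8 = 5.98×10⁷ Pa

σ = 59.8 MPa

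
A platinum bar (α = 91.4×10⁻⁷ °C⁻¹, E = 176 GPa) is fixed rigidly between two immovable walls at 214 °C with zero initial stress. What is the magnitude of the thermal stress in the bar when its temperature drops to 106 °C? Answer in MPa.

Fully constrained: the free strain ε = αΔT is blocked, so σ = Eε = EαΔT.
|ΔT| = 108 K
σ = 176×10⁹ × 91.4×10⁻⁷ × 108 = 1.74×10⁸ Pa

σ = 174 MPa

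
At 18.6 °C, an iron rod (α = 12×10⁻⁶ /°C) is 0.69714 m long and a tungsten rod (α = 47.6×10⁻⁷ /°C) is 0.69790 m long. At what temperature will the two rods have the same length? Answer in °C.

L₁(1 + α₁ΔT) = L₂(1 + α₂ΔT) ⇒ ΔT = (L₂ − L₁)/(α₁L₁ − α₂L₂)
L₂ − L₁ = 0.69790 − 0.69714 = 7.60×10⁻⁴ m
α₁L₁ − α₂L₂ = 12×10⁻⁶×0.69714 − 47.6×10⁻⁷×0.69790 = 5.043676×10⁻⁶ m/K
ΔT = 7.60×10⁻⁴ / 5.043676×10⁻⁶ = 150.684 K
T = 18.6 + 150.684 = 169.284 °C

T = 169.3 °C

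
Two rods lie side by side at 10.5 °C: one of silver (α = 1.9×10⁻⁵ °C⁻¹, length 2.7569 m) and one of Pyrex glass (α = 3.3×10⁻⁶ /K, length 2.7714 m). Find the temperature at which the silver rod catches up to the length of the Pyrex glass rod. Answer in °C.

L₁(1 + α₁ΔT) = L₂(1 + α₂ΔT) ⇒ ΔT = (L₂ − L₁)/(α₁L₁ − α₂L₂)
L₂ − L₁ = 2.7714 − 2.7569 = 1.45×10⁻² m
α₁L₁ − α₂L₂ = 1.9×10⁻⁵×2.7569 − 3.3×10⁻⁶×2.7714 = 4.323548×10⁻⁵ m/K
ΔT = 1.45×10⁻² / 4.323548×10⁻⁵ = 335.373 K
T = 10.5 + 335.373 = 345.873 °C

T = 345.9 °C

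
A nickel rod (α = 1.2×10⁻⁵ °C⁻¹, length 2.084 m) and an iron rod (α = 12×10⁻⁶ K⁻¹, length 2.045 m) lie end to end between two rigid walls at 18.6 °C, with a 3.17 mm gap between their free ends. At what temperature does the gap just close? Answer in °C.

Gap closes when ΔL₁ + ΔL₂ = 3.17 mm = 3.17×10⁻³ m
(α₁L₁ + α₂L₂)ΔT = g
α₁L₁ + α₂L₂ = 1.2×10⁻⁵×2.084 + 12×10⁻⁶×2.045 = 4.9548×10⁻⁵ m/K
ΔT = 3.17×10⁻³ / 4.9548×10⁻⁵ = 63.978 K
T = 18.6 + 63.978 = 82.578 °C

T = 82.6 °C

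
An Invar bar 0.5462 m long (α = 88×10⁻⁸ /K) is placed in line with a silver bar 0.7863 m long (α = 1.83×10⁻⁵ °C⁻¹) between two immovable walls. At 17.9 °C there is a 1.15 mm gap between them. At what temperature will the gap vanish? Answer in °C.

T = 95.2 °C

α₁L₁ = 4.80656×10⁻⁷ m/K, α₂L₂ = 1.438929×10⁻⁵ m/K → total 1.4869946×10⁻⁵ m/K
ΔT = g/(α₁L₁+α₂L₂) = 1.15×10⁻³ / 1.4869946×10⁻⁵ = 77.337 K
T = 17.9 + 77.337 = 95.237 °C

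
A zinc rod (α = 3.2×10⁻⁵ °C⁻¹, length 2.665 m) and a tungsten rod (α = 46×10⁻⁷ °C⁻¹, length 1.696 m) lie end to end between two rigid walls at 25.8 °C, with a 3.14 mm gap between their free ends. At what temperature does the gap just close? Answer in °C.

Gap closes when ΔL₁ + ΔL₂ = 3.14 mm = 3.14×10⁻³ m
(α₁L₁ + α₂L₂)ΔT = g
α₁L₁ + α₂L₂ = 3.2×10⁻⁵×2.665 + 46×10⁻⁷×1.696 = 9.30816×10⁻⁵ m/K
ΔT = 3.14×10⁻³ / 9.30816×10⁻⁵ = 33.734 K
T = 25.8 + 33.734 = 59.534 °C

T = 59.5 °C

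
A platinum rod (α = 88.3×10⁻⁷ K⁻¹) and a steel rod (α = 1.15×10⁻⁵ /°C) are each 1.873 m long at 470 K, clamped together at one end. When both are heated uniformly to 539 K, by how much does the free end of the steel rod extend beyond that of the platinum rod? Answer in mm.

ΔT = 69 K
platinum: ΔL = 88.3×10⁻⁷ × 1.873 m × 69 = 1.1412×10⁻³ m = 1.1412 mm
steel: ΔL = 1.15×10⁻⁵ × 1.873 m × 69 = 1.4862×10⁻³ m = 1.4862 mm
difference = 1.4862 − 1.1412 = 0.3450 mm

0.345 mm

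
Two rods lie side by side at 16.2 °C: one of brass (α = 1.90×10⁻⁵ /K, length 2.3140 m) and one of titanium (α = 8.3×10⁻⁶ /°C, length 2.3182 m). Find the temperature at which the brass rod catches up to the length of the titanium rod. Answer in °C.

Equal length when α₁L₁ΔT − α₂L₂ΔT = L₂ − L₁ = 4.20×10⁻³ m
α₁L₁ = 4.3966×10⁻⁵, α₂L₂ = 1.924106×10⁻⁵ → Δ(αL) = 2.472494×10⁻⁵ m/K
ΔT = 4.20×10⁻³ / 2.472494×10⁻⁵ = 169.869 K, so T = 16.2 + 169.869 = 186.069 °C

T = 186.1 °C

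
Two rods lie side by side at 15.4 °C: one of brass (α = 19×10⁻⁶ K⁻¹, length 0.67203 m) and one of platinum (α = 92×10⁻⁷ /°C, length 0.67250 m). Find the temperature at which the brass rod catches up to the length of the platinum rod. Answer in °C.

T = 86.81 °C

L₁(1 + α₁ΔT) = L₂(1 + α₂ΔT) ⇒ ΔT = (L₂ − L₁)/(α₁L₁ − α₂L₂)
L₂ − L₁ = 0.67250 − 0.67203 = 4.70×10⁻⁴ m
α₁L₁ − α₂L₂ = 19×10⁻⁶×0.67203 − 92×10⁻⁷×0.67250 = 6.58157×10⁻⁶ m/K
ΔT = 4.70×10⁻⁴ / 6.58157×10⁻⁶ = 71.4115 K
T = 15.4 + 71.4115 = 86.8115 °C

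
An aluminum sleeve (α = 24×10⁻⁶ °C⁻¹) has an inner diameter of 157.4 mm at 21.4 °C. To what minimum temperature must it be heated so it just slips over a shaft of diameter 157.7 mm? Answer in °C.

Required Δd = 157.7 − 157.4 = 0.3 mm
Δd = αd₀ΔT ⇒ ΔT = Δd/(αd₀) = 0.3 / (24×10⁻⁶ × 157.4) = 79.42 K
T_min = 21.4 + 79.42 = 100.82 °C

T = 101 °C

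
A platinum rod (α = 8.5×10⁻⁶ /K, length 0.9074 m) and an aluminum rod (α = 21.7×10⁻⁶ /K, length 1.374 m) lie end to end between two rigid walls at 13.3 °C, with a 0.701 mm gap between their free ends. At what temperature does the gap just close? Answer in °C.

T = 32.0 °C

Gap closes when ΔL₁ + ΔL₂ = 0.701 mm = 7.01×10⁻⁴ m
(α₁L₁ + α₂L₂)ΔT = g
α₁L₁ + α₂L₂ = 8.5×10⁻⁶×0.9074 + 21.7×10⁻⁶×1.374 = 3.75287×10⁻⁵ m/K
ΔT = 7.01×10⁻⁴ / 3.75287×10⁻⁵ = 18.679 K
T = 13.3 + 18.679 = 31.979 °C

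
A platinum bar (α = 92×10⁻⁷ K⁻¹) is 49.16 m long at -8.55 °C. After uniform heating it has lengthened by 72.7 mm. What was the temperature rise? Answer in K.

ΔL = αL₀ΔT ⇒ ΔT = ΔL / (αL₀)
ΔT = 72.7×10⁻³ m / (92×10⁻⁷ × 49.16 m) = 160.74 K

ΔT = 161 K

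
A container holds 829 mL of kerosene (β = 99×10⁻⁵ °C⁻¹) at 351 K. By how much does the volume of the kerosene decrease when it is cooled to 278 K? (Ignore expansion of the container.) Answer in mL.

|ΔT| = |278 − 351| = 73 K
ΔV = βV₀ΔT = (99×10⁻⁵)(829)(73) = 59.9 mL

ΔV = 59.9 mL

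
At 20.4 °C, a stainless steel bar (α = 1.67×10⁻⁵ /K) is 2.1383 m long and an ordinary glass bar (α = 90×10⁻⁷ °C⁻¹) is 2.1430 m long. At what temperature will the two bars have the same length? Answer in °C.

Equal length when α₁L₁ΔT − α₂L₂ΔT = L₂ − L₁ = 4.70×10⁻³ m
α₁L₁ = 3.570961×10⁻⁵, α₂L₂ = 1.9287×10⁻⁵ → Δ(αL) = 1.642261×10⁻⁵ m/K
ΔT = 4.70×10⁻³ / 1.642261×10⁻⁵ = 286.191 K, so T = 20.4 + 286.191 = 306.591 °C

T = 306.6 °C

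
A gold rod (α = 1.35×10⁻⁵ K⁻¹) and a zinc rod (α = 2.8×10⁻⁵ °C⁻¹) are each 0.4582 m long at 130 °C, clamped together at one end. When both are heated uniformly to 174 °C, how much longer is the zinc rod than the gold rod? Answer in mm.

ΔT = 44 K
gold: ΔL = 1.35×10⁻⁵ × 0.4582 m × 44 = 2.7217×10⁻⁴ m = 0.27217 mm
zinc: ΔL = 2.8×10⁻⁵ × 0.4582 m × 44 = 5.6450×10⁻⁴ m = 0.56450 mm
difference = 0.56450 − 0.27217 = 0.29233 mm

0.292 mm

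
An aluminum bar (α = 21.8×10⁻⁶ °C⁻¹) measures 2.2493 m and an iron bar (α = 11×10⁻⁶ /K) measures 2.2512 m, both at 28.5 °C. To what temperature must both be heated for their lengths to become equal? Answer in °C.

T = 106.8 °C

Equal length when α₁L₁ΔT − α₂L₂ΔT = L₂ − L₁ = 1.90×10⁻³ m
α₁L₁ = 4.903474×10⁻⁵, α₂L₂ = 2.47632×10⁻⁵ → Δ(αL) = 2.427154×10⁻⁵ m/K
ΔT = 1.90×10⁻³ / 2.427154×10⁻⁵ = 78.281 K, so T = 28.5 + 78.281 = 106.781 °C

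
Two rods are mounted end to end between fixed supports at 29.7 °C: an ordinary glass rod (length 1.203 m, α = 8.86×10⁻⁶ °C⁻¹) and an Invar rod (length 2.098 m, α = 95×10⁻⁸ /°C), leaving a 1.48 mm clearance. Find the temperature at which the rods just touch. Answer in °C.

Gap closes when ΔL₁ + ΔL₂ = 1.48 mm = 1.48×10⁻³ m
(α₁L₁ + α₂L₂)ΔT = g
α₁L₁ + α₂L₂ = 8.86×10⁻⁶×1.203 + 95×10⁻⁸×2.098 = 1.265168×10⁻⁵ m/K
ΔT = 1.48×10⁻³ / 1.265168×10⁻⁵ = 116.98 K
T = 29.7 + 116.98 = 146.68 °C

T = 147 °C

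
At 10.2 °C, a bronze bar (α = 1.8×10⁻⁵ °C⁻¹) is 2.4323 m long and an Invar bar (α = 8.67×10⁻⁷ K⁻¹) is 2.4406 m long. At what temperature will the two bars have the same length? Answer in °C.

Equal length when α₁L₁ΔT − α₂L₂ΔT = L₂ − L₁ = 8.30×10⁻³ m
α₁L₁ = 4.37814×10⁻⁵, α₂L₂ = 2.1160002×10⁻⁶ → Δ(αL) = 4.16653998×10⁻⁵ m/K
ΔT = 8.30×10⁻³ / 4.16653998×10⁻⁵ = 199.206 K, so T = 10.2 + 199.206 = 209.406 °C

T = 209.4 °C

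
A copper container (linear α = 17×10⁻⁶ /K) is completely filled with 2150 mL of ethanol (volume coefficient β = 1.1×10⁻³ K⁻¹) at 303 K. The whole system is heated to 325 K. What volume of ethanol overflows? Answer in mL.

The container also expands: β_container ≈ 3α = 5.1×10⁻⁵ /K
Net overflow = V₀(β_liq − 3α_cont)ΔT
β − 3α = 1.10×10⁻³ − 5.1×10⁻⁵ = 1.049×10⁻³ /K; ΔT = 22 K
ΔV = 2150 × 1.049×10⁻³ × 22 = 49.6 mL

49.6 mL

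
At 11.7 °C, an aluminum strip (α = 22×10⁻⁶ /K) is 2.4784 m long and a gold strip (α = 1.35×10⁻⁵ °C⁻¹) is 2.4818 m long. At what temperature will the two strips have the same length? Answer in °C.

Equal length when α₁L₁ΔT − α₂L₂ΔT = L₂ − L₁ = 3.40×10⁻³ m
α₁L₁ = 5.45248×10⁻⁵, α₂L₂ = 3.35043×10⁻⁵ → Δ(αL) = 2.10205×10⁻⁵ m/K
ΔT = 3.40×10⁻³ / 2.10205×10⁻⁵ = 161.747 K, so T = 11.7 + 161.747 = 173.447 °C

T = 173.4 °C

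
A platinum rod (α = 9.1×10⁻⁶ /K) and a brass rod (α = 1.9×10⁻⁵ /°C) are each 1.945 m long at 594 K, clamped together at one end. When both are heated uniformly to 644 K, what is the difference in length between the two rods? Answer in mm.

ΔT = 50 K
platinum: ΔL = 9.1×10⁻⁶ × 1.945 m × 50 = 8.8497×10⁻⁴ m = 0.88497 mm
brass: ΔL = 1.9×10⁻⁵ × 1.945 m × 50 = 1.8478×10⁻³ m = 1.8478 mm
difference = 1.8478 − 0.88497 = 0.96283 mm

0.963 mm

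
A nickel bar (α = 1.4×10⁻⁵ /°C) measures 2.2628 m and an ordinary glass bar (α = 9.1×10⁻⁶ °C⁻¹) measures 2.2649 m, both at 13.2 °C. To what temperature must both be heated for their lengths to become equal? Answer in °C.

L₁(1 + α₁ΔT) = L₂(1 + α₂ΔT) ⇒ ΔT = (L₂ − L₁)/(α₁L₁ − α₂L₂)
L₂ − L₁ = 2.2649 − 2.2628 = 2.10×10⁻³ m
α₁L₁ − α₂L₂ = 1.4×10⁻⁵×2.2628 − 9.1×10⁻⁶×2.2649 = 1.106861×10⁻⁵ m/K
ΔT = 2.10×10⁻³ / 1.106861×10⁻⁵ = 189.726 K
T = 13.2 + 189.726 = 202.926 °C

T = 202.9 °C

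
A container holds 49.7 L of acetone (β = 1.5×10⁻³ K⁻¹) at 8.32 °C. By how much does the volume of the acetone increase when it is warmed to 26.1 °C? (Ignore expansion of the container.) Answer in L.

|ΔT| = |26.1 − 8.32| = 17.78 K
ΔV = βV₀ΔT = (1.5×10⁻³)(49.7)(17.78) = 1.33 L

ΔV = 1.33 L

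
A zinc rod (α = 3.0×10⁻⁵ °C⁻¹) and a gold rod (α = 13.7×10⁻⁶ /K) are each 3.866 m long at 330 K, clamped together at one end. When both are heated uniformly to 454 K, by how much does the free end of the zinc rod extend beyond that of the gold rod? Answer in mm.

7.81 mm

ΔT = 124 K
zinc: ΔL = 3.0×10⁻⁵ × 3.866 m × 124 = 1.4382×10⁻² m = 14.382 mm
gold: ΔL = 13.7×10⁻⁶ × 3.866 m × 124 = 6.5676×10⁻³ m = 6.5676 mm
difference = 14.382 − 6.5676 = 7.8144 mm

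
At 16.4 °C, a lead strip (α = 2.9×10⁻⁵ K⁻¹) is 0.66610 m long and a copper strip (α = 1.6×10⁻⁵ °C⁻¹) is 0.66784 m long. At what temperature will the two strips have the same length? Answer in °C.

Equal length when α₁L₁ΔT − α₂L₂ΔT = L₂ − L₁ = 1.74×10⁻³ m
α₁L₁ = 1.93169×10⁻⁵, α₂L₂ = 1.068544×10⁻⁵ → Δ(αL) = 8.63146×10⁻⁶ m/K
ΔT = 1.74×10⁻³ / 8.63146×10⁻⁶ = 201.588 K, so T = 16.4 + 201.588 = 217.988 °C

T = 218.0 °C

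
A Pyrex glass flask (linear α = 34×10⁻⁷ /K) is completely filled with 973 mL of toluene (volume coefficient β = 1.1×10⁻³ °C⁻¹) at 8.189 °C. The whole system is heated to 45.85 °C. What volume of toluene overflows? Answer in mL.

39.9 mL

The flask also expands: β_container ≈ 3α = 1.02×10⁻⁵ /K
Net overflow = V₀(β_liq − 3α_cont)ΔT
β − 3α = 1.10×10⁻³ − 1.02×10⁻⁵ = 1.0898×10⁻³ /K; ΔT = 37.661 K
ΔV = 973 × 1.0898×10⁻³ × 37.661 = 39.9 mL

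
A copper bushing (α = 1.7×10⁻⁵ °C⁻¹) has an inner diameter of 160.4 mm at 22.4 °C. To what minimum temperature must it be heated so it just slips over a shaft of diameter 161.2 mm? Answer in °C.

T = 316 °C

Required Δd = 161.2 − 160.4 = 0.8 mm
Δd = αd₀ΔT ⇒ ΔT = Δd/(αd₀) = 0.8 / (1.7×10⁻⁵ × 160.4) = 293.38 K
T_min = 22.4 + 293.38 = 315.78 °C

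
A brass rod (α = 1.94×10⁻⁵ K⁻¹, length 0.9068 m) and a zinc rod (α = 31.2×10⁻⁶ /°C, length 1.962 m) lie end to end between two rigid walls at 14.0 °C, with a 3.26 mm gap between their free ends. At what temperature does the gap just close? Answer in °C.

T = 55.4 °C

α₁L₁ = 1.759192×10⁻⁵ m/K, α₂L₂ = 6.12144×10⁻⁵ m/K → total 7.880632×10⁻⁵ m/K
ΔT = g/(α₁L₁+α₂L₂) = 3.26×10⁻³ / 7.880632×10⁻⁵ = 41.367 K
T = 14.0 + 41.367 = 55.367 °C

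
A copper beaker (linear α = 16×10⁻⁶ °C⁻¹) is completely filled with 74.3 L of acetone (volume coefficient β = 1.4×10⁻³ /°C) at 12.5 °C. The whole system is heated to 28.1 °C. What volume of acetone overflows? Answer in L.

1.57 L

The beaker also expands: β_container ≈ 3α = 4.8×10⁻⁵ /K
Net overflow = V₀(β_liq − 3α_cont)ΔT
β − 3α = 1.40×10⁻³ − 4.8×10⁻⁵ = 1.352×10⁻³ /K; ΔT = 15.6 K
ΔV = 74.3 × 1.352×10⁻³ × 15.6 = 1.57 L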